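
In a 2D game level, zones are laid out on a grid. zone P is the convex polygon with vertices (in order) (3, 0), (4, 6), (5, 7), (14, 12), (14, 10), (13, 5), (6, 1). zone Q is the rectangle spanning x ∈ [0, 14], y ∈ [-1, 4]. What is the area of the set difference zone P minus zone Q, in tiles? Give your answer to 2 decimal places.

|zone P| = 65, |zone P∩zone Q| = 17.0417.
|zone P ∖ zone Q| = |zone P| − |zone P∩zone Q| = 65 − 17.0417 = 47.96.

47.96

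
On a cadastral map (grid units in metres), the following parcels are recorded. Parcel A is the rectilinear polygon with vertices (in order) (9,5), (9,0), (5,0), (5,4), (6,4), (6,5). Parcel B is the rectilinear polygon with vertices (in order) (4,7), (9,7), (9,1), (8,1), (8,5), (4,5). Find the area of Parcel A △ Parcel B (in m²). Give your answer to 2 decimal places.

|Parcel A| = 19, |Parcel B| = 14, |Parcel A∩Parcel B| = 4.
|Parcel A △ Parcel B| = |Parcel A| + |Parcel B| − 2·|Parcel A∩Parcel B| = 19 + 14 − 8 = 25.00.

25.00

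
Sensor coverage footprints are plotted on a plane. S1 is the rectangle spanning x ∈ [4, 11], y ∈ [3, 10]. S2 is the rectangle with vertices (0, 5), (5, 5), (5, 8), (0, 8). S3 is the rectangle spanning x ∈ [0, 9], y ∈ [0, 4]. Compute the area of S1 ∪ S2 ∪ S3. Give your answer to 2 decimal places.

92.00

By inclusion–exclusion:
Individual areas: |S1| = 49, |S2| = 15, |S3| = 36.
|S1∩S2|: x∈[4,5], y∈[5,8] → 1·3 = 3.
|S1∩S3|: x∈[4,9], y∈[3,4] → 5·1 = 5.
|S2∩S3| = 0 (no overlap).
|S1∩S2∩S3| = 0.
|S1 ∪ S2 ∪ S3| = 100 − 8 + 0 = 92.00.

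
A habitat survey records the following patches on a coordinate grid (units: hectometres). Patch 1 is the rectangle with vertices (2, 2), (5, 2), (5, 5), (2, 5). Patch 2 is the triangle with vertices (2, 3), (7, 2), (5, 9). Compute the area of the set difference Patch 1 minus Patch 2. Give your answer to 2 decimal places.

3.10

|Patch 1| = 9, |Patch 1∩Patch 2| = 5.9.
|Patch 1 ∖ Patch 2| = |Patch 1| − |Patch 1∩Patch 2| = 9 − 5.9 = 3.10.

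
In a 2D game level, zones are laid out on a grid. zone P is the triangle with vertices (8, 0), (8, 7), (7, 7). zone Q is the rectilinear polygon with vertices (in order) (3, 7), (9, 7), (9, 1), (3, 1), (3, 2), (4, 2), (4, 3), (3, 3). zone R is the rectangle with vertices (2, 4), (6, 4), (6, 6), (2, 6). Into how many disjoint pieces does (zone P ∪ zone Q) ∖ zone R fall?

1

(zone P ∪ zone Q) ∖ zone R is a single connected region.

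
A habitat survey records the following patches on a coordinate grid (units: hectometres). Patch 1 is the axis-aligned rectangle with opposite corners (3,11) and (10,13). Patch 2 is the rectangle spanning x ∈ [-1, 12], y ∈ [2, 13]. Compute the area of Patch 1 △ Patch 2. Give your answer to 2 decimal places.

|Patch 1∩Patch 2|: x∈[3,10], y∈[11,13] → 7·2 = 14.
|Patch 1 △ Patch 2| = |Patch 1| + |Patch 2| − 2·|Patch 1∩Patch 2| = 14 + 143 − 28 = 129.00.

129.00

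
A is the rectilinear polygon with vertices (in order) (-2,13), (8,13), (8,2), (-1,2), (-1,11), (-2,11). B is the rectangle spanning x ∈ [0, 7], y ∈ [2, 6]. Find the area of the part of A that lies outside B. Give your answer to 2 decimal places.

|A| = 101, |A∩B| = 28.
|A ∖ B| = |A| − |A∩B| = 101 − 28 = 73.00.

73.00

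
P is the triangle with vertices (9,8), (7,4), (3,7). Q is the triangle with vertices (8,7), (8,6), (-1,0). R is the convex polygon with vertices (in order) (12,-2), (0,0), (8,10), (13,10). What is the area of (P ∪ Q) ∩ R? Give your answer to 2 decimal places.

11.02

|P ∪ Q| = 13.5668.
|(P ∪ Q) ∩ R| = 11.02.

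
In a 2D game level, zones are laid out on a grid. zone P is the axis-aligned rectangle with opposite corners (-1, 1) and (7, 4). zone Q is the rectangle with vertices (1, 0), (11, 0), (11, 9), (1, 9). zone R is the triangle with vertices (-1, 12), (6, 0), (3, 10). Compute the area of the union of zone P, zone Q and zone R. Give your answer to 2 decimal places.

By inclusion–exclusion:
Individual areas: |zone P| = 24, |zone Q| = 90, |zone R| = 17.
|zone P∩zone Q|: x∈[1,7], y∈[1,4] → 6·3 = 18.
|zone P∩zone R| = 2.125.
|zone Q∩zone R| = 11.4214.
|zone P∩zone Q∩zone R| = 2.125.
|zone P ∪ zone Q ∪ zone R| = 131 − 31.5464 + 2.125 = 101.58.

101.58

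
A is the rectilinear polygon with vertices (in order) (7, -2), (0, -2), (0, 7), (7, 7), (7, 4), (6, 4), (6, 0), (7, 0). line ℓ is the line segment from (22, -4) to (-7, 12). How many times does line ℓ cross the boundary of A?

2

The segment meets the boundary at (2.062,7), (7,4.276).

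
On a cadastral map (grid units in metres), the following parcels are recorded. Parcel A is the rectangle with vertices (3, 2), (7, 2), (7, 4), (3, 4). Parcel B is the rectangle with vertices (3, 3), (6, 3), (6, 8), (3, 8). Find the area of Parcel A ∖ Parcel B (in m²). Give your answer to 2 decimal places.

|Parcel A∩Parcel B|: x∈[3,6], y∈[3,4] → 3·1 = 3.
|Parcel A| = 8.
|Parcel A ∖ Parcel B| = |Parcel A| − |Parcel A∩Parcel B| = 8 − 3 = 5.00.

5.00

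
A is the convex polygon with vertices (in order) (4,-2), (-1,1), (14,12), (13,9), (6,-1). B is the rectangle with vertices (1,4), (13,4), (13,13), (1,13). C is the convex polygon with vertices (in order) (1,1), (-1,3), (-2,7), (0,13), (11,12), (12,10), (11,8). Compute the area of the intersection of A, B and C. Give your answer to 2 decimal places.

12.62

The intersection is the polygon with vertices (3.091,4), (11.805,10.39), (12,10), (11,8), (5.286,4).
By the shoelace formula its area is 12.62.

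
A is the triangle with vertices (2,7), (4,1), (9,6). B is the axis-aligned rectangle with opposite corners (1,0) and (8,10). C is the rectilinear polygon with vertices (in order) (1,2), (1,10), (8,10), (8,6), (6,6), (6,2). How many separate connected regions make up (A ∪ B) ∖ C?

1

(A ∪ B) ∖ C is a single connected region.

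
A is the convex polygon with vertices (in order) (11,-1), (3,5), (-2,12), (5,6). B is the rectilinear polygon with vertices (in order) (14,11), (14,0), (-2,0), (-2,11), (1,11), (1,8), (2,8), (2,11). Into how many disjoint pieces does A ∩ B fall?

1

A ∩ B is a single connected region.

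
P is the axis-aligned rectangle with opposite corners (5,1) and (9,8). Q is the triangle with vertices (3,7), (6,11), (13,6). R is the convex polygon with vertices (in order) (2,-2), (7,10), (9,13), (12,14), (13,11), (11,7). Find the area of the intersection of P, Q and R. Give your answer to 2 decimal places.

The intersection is the polygon with vertices (9,8), (9,6.4), (5.64,6.736), (6.167,8).
By the shoelace formula its area is 4.48.

4.48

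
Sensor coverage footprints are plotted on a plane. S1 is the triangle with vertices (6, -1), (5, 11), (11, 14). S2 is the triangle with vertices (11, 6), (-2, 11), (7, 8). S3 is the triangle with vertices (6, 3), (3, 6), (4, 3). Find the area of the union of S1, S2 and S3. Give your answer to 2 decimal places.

42.09

By inclusion–exclusion:
Individual areas: |S1| = 37.5, |S2| = 3, |S3| = 3.
|S1∩S2| = 1.3532.
|S1∩S3| = 0.0606.
|S2∩S3| = 0.
|S1∩S2∩S3| = 0.
|S1 ∪ S2 ∪ S3| = 43.5 − 1.4138 + 0 = 42.09.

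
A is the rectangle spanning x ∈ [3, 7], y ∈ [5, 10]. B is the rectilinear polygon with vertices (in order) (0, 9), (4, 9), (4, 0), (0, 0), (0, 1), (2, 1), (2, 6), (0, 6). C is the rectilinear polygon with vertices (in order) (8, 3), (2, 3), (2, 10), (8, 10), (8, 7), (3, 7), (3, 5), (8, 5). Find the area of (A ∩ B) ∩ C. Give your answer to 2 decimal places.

|A ∩ B| = 4.
|(A ∩ B) ∩ C| = 2.00.

2.00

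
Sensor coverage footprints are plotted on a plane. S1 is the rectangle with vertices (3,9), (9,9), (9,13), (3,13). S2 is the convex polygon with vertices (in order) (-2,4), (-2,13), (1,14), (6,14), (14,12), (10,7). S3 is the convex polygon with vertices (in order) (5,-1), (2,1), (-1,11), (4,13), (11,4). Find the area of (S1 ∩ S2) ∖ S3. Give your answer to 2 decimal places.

|S1 ∩ S2| = 24.
|(S1 ∩ S2) ∩ S3| = 10.0222.
|(S1 ∩ S2) ∖ S3| = 24 − 10.0222 = 13.98.

13.98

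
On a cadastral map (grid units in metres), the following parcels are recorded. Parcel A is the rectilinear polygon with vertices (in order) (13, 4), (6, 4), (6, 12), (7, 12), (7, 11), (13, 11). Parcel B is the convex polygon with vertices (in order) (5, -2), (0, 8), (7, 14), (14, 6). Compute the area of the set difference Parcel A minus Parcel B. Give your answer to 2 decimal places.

|Parcel A| = 50, |Parcel A∩Parcel B| = 42.7966.
|Parcel A ∖ Parcel B| = |Parcel A| − |Parcel A∩Parcel B| = 50 − 42.7966 = 7.20.

7.20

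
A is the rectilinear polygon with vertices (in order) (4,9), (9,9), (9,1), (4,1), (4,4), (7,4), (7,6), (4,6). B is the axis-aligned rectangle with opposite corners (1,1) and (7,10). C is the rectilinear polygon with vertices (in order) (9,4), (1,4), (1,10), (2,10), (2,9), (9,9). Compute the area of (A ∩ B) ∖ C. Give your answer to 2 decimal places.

|A ∩ B| = 18.
|(A ∩ B) ∩ C| = 9.
|(A ∩ B) ∖ C| = 18 − 9 = 9.00.

9.00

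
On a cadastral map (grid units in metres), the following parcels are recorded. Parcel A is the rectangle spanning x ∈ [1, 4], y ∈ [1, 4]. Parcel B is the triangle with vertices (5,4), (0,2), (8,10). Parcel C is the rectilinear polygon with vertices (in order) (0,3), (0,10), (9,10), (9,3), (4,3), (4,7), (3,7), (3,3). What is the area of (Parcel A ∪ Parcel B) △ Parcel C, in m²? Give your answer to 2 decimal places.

|Parcel A ∪ Parcel B| = 18.5.
|(Parcel A ∪ Parcel B) ∩ Parcel C| = 9.7.
|(Parcel A ∪ Parcel B) △ Parcel C| = 18.5 + 59 − 19.4 = 58.10.

58.10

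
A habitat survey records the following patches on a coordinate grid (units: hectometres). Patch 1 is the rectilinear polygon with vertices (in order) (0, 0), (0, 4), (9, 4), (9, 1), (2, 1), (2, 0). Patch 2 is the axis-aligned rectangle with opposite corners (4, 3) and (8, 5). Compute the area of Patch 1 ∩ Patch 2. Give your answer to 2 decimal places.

The intersection is the polygon with vertices (8,4), (8,3), (4,3), (4,4).
By the shoelace formula its area is 4.00.

4.00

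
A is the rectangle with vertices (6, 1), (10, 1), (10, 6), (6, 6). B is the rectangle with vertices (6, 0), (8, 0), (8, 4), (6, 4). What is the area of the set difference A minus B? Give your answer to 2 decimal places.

14.00

|A∩B|: x∈[6,8], y∈[1,4] → 2·3 = 6.
|A| = 20.
|A ∖ B| = |A| − |A∩B| = 20 − 6 = 14.00.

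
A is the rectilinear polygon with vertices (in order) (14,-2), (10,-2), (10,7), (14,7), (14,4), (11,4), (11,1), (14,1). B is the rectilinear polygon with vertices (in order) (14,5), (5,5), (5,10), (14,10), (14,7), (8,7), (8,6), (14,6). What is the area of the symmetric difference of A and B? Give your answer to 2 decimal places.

|A| = 27, |B| = 39, |A∩B| = 4.
|A △ B| = |A| + |B| − 2·|A∩B| = 27 + 39 − 8 = 58.00.

58.00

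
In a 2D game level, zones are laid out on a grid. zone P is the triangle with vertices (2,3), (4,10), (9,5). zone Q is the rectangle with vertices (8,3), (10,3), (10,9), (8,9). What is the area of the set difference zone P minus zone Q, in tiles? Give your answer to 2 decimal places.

|zone P| = 22.5, |zone P∩zone Q| = 0.6429.
|zone P ∖ zone Q| = |zone P| − |zone P∩zone Q| = 22.5 − 0.6429 = 21.86.

21.86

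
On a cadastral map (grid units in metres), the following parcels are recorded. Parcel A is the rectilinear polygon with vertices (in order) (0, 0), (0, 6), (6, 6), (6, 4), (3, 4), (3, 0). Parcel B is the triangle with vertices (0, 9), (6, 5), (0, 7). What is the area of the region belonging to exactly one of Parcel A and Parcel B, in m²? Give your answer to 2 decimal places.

|Parcel A| = 24, |Parcel B| = 6, |Parcel A∩Parcel B| = 0.75.
|Parcel A △ Parcel B| = |Parcel A| + |Parcel B| − 2·|Parcel A∩Parcel B| = 24 + 6 − 1.5 = 28.50.

28.50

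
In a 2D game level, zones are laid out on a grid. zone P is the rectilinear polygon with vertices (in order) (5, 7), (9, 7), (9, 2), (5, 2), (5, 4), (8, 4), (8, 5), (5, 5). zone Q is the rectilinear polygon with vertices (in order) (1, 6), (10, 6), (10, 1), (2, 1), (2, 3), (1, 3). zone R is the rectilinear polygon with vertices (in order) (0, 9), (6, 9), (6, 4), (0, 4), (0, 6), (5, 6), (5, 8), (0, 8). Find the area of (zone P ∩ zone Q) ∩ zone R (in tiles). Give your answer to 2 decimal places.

|zone P ∩ zone Q| = 13.
|(zone P ∩ zone Q) ∩ zone R| = 1.00.

1.00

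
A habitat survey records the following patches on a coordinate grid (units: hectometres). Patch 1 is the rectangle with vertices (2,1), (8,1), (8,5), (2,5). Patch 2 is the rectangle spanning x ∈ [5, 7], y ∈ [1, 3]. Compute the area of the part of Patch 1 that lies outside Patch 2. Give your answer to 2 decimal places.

20.00

|Patch 1∩Patch 2|: x∈[5,7], y∈[1,3] → 2·2 = 4.
|Patch 1| = 24.
|Patch 1 ∖ Patch 2| = |Patch 1| − |Patch 1∩Patch 2| = 24 − 4 = 20.00.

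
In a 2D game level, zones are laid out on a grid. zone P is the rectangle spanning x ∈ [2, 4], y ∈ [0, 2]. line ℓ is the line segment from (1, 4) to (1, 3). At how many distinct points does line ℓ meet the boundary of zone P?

0

The segment lies entirely outside zone P and never meets its boundary.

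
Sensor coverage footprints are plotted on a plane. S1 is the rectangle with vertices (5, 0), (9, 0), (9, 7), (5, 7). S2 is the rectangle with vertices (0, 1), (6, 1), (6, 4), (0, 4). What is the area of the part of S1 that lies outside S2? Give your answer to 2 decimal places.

25.00

|S1∩S2|: x∈[5,6], y∈[1,4] → 1·3 = 3.
|S1| = 28.
|S1 ∖ S2| = |S1| − |S1∩S2| = 28 − 3 = 25.00.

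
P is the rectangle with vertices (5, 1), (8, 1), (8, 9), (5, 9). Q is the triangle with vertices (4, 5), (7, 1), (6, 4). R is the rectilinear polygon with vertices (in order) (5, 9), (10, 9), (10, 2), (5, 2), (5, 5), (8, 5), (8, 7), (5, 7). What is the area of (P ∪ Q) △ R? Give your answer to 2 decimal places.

|P ∪ Q| = 24.4167.
|(P ∪ Q) ∩ R| = 15.
|(P ∪ Q) △ R| = 24.4167 + 29 − 30 = 23.42.

23.42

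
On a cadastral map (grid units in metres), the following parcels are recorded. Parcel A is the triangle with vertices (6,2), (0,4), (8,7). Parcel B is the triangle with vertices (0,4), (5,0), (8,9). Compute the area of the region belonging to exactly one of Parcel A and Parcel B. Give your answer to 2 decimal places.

|Parcel A| = 17, |Parcel B| = 28.5, |Parcel A∩Parcel B| = 14.6119.
|Parcel A △ Parcel B| = |Parcel A| + |Parcel B| − 2·|Parcel A∩Parcel B| = 17 + 28.5 − 29.2238 = 16.28.

16.28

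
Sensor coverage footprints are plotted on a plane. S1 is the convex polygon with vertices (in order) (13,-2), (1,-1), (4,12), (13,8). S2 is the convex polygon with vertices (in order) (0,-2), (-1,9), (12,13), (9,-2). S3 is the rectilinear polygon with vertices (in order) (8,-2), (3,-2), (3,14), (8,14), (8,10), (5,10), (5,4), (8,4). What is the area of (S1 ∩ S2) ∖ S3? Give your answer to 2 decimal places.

|S1 ∩ S2| = 92.6541.
|(S1 ∩ S2) ∩ S3| = 41.4674.
|(S1 ∩ S2) ∖ S3| = 92.6541 − 41.4674 = 51.19.

51.19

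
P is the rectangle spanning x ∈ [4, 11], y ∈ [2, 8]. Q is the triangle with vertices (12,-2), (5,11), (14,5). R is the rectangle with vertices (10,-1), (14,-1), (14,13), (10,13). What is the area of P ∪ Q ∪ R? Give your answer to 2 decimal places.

By inclusion–exclusion:
Individual areas: |P| = 42, |Q| = 37.5, |R| = 56.
|P∩Q| = 15.8654.
|P∩R|: x∈[10,11], y∈[2,8] → 1·6 = 6.
|Q∩R| = 22.207.
|P∩Q∩R| = 5.3333.
|P ∪ Q ∪ R| = 135.5 − 44.0723 + 5.3333 = 96.76.

96.76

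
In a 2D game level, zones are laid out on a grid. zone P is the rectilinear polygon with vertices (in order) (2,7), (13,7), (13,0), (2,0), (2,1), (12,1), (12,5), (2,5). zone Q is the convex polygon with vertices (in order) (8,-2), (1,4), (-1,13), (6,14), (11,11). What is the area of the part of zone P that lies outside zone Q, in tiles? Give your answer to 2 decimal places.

17.81

|zone P| = 37, |zone P∩zone Q| = 19.1859.
|zone P ∖ zone Q| = |zone P| − |zone P∩zone Q| = 37 − 19.1859 = 17.81.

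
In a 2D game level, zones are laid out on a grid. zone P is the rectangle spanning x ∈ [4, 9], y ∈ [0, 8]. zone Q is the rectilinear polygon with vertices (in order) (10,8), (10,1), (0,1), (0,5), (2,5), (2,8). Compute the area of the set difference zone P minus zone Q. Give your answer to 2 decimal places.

5.00

|zone P| = 40, |zone P∩zone Q| = 35.
|zone P ∖ zone Q| = |zone P| − |zone P∩zone Q| = 40 − 35 = 5.00.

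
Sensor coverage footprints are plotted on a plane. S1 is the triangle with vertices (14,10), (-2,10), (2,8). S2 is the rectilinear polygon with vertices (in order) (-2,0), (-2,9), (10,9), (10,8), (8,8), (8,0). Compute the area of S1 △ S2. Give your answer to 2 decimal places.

|S1| = 16, |S2| = 92, |S1∩S2| = 4.
|S1 △ S2| = |S1| + |S2| − 2·|S1∩S2| = 16 + 92 − 8 = 100.00.

100.00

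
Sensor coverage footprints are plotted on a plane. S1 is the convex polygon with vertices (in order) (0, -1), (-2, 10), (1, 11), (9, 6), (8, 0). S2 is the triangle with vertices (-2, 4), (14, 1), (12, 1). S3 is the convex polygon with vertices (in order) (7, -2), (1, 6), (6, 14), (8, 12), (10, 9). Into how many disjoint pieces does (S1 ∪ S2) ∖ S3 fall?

2

(S1 ∪ S2) ∖ S3 splits into 2 disjoint pieces (area 45.278, area 2.5607).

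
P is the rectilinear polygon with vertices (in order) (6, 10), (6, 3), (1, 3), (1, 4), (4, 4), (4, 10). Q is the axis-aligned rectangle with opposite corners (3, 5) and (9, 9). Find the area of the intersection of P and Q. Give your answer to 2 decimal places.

8.00

The intersection is the polygon with vertices (6,5), (4,5), (4,9), (6,9).
By the shoelace formula its area is 8.00.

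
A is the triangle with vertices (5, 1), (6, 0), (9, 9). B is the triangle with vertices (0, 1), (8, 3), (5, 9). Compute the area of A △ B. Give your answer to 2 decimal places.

|A| = 6, |B| = 27, |A∩B| = 1.8351.
|A △ B| = |A| + |B| − 2·|A∩B| = 6 + 27 − 3.6701 = 29.33.

29.33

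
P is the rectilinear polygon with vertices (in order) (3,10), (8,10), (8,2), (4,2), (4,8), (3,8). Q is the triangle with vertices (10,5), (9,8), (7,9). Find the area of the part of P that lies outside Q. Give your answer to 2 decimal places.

33.58

|P| = 34, |P∩Q| = 0.4167.
|P ∖ Q| = |P| − |P∩Q| = 34 − 0.4167 = 33.58.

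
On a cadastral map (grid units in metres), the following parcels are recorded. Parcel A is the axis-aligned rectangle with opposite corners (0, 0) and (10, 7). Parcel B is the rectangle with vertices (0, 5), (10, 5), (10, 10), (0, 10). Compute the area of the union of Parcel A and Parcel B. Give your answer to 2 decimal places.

By inclusion–exclusion:
Individual areas: |Parcel A| = 70, |Parcel B| = 50.
|Parcel A∩Parcel B|: x∈[0,10], y∈[5,7] → 10·2 = 20.
|Parcel A ∪ Parcel B| = 120 − 20 = 100.00.

100.00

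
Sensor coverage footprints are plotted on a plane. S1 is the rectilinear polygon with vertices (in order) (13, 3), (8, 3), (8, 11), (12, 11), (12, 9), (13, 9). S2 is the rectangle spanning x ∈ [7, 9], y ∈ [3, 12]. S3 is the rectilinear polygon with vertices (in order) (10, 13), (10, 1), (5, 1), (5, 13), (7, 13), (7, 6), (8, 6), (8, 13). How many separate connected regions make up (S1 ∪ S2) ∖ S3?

2

(S1 ∪ S2) ∖ S3 splits into 2 disjoint pieces (area 6, area 22).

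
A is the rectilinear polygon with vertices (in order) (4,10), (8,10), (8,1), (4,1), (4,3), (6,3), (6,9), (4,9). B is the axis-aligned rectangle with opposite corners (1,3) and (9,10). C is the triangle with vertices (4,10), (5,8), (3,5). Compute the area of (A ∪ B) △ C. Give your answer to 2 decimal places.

60.50

|A ∪ B| = 64.
|(A ∪ B) ∩ C| = 3.5.
|(A ∪ B) △ C| = 64 + 3.5 − 7 = 60.50.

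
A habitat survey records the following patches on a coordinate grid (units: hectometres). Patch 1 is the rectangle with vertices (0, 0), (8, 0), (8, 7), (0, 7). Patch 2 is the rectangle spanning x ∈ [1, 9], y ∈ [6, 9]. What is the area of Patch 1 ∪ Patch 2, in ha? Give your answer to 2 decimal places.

73.00

By inclusion–exclusion:
Individual areas: |Patch 1| = 56, |Patch 2| = 24.
|Patch 1∩Patch 2|: x∈[1,8], y∈[6,7] → 7·1 = 7.
|Patch 1 ∪ Patch 2| = 80 − 7 = 73.00.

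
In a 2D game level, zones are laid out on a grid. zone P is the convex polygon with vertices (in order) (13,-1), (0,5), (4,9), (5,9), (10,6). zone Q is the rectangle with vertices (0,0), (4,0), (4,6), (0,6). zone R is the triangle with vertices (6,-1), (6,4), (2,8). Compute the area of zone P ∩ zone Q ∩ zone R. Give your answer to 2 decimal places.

The intersection is the polygon with vertices (4,6), (4,3.5), (2.889,6).
By the shoelace formula its area is 1.39.

1.39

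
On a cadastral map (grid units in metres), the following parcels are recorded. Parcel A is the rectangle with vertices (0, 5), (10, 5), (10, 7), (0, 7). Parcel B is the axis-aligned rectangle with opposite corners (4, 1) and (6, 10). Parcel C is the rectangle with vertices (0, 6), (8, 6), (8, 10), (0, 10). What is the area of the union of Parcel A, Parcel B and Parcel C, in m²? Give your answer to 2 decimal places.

52.00

By inclusion–exclusion:
Individual areas: |Parcel A| = 20, |Parcel B| = 18, |Parcel C| = 32.
|Parcel A∩Parcel B|: x∈[4,6], y∈[5,7] → 2·2 = 4.
|Parcel A∩Parcel C|: x∈[0,8], y∈[6,7] → 8·1 = 8.
|Parcel B∩Parcel C|: x∈[4,6], y∈[6,10] → 2·4 = 8.
|Parcel A∩Parcel B∩Parcel C| = 2.
|Parcel A ∪ Parcel B ∪ Parcel C| = 70 − 20 + 2 = 52.00.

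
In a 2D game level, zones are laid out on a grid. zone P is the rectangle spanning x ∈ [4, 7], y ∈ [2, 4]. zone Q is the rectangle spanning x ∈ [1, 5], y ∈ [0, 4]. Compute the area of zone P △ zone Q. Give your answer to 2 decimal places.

18.00

|zone P∩zone Q|: x∈[4,5], y∈[2,4] → 1·2 = 2.
|zone P △ zone Q| = |zone P| + |zone Q| − 2·|zone P∩zone Q| = 6 + 16 − 4 = 18.00.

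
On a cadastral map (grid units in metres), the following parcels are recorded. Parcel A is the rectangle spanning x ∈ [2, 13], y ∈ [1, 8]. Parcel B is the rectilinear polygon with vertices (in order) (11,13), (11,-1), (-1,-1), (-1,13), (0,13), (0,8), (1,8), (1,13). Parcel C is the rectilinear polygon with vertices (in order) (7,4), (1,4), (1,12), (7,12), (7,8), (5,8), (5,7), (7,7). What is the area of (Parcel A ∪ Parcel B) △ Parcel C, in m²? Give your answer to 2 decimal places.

131.00

|Parcel A ∪ Parcel B| = 177.
|(Parcel A ∪ Parcel B) ∩ Parcel C| = 46.
|(Parcel A ∪ Parcel B) △ Parcel C| = 177 + 46 − 92 = 131.00.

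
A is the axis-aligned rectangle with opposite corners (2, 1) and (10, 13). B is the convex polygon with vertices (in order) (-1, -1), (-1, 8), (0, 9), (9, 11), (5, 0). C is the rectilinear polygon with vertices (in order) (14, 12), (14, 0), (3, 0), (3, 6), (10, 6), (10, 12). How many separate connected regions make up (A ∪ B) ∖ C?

1

(A ∪ B) ∖ C is a single connected region.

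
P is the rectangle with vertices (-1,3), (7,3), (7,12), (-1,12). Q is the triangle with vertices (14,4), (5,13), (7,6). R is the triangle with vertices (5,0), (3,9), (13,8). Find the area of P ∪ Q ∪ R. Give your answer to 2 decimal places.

By inclusion–exclusion:
Individual areas: |P| = 72, |Q| = 22.5, |R| = 44.
|P∩Q| = 4.6429.
|P∩R| = 19.2.
|Q∩R| = 11.8219.
|P∩Q∩R| = 0.9941.
|P ∪ Q ∪ R| = 138.5 − 35.6648 + 0.9941 = 103.83.

103.83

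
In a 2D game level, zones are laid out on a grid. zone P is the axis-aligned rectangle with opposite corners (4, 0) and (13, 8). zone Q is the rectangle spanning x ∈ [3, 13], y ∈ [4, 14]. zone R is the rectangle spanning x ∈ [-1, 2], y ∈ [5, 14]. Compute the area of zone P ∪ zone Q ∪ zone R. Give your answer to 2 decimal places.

By inclusion–exclusion:
Individual areas: |zone P| = 72, |zone Q| = 100, |zone R| = 27.
|zone P∩zone Q|: x∈[4,13], y∈[4,8] → 9·4 = 36.
|zone P∩zone R| = 0 (no overlap).
|zone Q∩zone R| = 0 (no overlap).
|zone P∩zone Q∩zone R| = 0.
|zone P ∪ zone Q ∪ zone R| = 199 − 36 + 0 = 163.00.

163.00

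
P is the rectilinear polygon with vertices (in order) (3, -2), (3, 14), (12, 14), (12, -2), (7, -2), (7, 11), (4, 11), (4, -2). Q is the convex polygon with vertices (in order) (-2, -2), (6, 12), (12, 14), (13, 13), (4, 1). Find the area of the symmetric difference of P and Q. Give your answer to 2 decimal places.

111.51

|P| = 105, |Q| = 71.5, |P∩Q| = 32.494.
|P △ Q| = |P| + |Q| − 2·|P∩Q| = 105 + 71.5 − 64.9881 = 111.51.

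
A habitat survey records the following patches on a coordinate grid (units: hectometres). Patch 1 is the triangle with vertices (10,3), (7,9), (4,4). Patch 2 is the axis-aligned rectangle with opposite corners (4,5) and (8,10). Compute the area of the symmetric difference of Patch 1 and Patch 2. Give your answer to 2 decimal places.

|Patch 1| = 16.5, |Patch 2| = 20, |Patch 1∩Patch 2| = 7.8.
|Patch 1 △ Patch 2| = |Patch 1| + |Patch 2| − 2·|Patch 1∩Patch 2| = 16.5 + 20 − 15.6 = 20.90.

20.90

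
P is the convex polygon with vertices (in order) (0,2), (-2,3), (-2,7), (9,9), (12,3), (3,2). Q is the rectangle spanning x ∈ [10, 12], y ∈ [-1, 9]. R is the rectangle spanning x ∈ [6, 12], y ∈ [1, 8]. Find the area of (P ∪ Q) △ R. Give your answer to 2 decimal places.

|P ∪ Q| = 88.2778.
|(P ∪ Q) ∩ R| = 35.5278.
|(P ∪ Q) △ R| = 88.2778 + 42 − 71.0556 = 59.22.

59.22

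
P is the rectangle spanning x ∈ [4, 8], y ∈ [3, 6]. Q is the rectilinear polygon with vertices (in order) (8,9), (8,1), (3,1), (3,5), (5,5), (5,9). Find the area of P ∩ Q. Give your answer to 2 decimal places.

11.00

The intersection is the polygon with vertices (8,3), (4,3), (4,5), (5,5), (5,6), (8,6).
By the shoelace formula its area is 11.00.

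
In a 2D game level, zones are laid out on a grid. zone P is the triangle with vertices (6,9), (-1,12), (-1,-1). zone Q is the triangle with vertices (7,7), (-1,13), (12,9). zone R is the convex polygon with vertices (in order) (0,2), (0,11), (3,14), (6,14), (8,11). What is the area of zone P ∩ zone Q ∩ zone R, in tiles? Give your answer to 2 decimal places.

The intersection is the polygon with vertices (5.426,8.18), (2.111,10.667), (6,9).
By the shoelace formula its area is 2.07.

2.07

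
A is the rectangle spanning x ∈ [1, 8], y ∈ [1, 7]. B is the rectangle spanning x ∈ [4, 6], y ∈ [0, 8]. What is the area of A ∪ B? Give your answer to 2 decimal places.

46.00

By inclusion–exclusion:
Individual areas: |A| = 42, |B| = 16.
|A∩B|: x∈[4,6], y∈[1,7] → 2·6 = 12.
|A ∪ B| = 58 − 12 = 46.00.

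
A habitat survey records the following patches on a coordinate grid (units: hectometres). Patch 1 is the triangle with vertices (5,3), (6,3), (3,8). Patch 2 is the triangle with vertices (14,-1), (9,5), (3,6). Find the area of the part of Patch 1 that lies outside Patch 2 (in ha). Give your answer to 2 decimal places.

2.11

|Patch 1| = 2.5, |Patch 1∩Patch 2| = 0.3918.
|Patch 1 ∖ Patch 2| = |Patch 1| − |Patch 1∩Patch 2| = 2.5 − 0.3918 = 2.11.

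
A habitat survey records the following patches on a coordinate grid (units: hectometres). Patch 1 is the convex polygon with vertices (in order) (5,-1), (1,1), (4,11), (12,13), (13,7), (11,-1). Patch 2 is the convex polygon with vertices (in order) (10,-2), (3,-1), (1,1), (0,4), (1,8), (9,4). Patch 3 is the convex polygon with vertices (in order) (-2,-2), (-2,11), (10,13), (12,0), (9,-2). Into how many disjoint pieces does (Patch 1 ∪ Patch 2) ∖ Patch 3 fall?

(Patch 1 ∪ Patch 2) ∖ Patch 3 splits into 3 disjoint pieces (area 17.0899, area 0.1, area 0.2412).

3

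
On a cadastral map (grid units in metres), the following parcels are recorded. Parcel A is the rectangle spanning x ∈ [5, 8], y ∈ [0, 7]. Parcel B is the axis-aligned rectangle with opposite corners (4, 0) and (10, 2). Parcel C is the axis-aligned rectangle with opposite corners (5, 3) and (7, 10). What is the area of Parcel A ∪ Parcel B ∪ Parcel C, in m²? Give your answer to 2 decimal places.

33.00

By inclusion–exclusion:
Individual areas: |Parcel A| = 21, |Parcel B| = 12, |Parcel C| = 14.
|Parcel A∩Parcel B|: x∈[5,8], y∈[0,2] → 3·2 = 6.
|Parcel A∩Parcel C|: x∈[5,7], y∈[3,7] → 2·4 = 8.
|Parcel B∩Parcel C| = 0 (no overlap).
|Parcel A∩Parcel B∩Parcel C| = 0.
|Parcel A ∪ Parcel B ∪ Parcel C| = 47 − 14 + 0 = 33.00.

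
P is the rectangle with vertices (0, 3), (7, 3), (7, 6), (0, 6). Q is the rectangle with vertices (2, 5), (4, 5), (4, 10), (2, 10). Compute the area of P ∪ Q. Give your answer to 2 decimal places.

29.00

By inclusion–exclusion:
Individual areas: |P| = 21, |Q| = 10.
|P∩Q|: x∈[2,4], y∈[5,6] → 2·1 = 2.
|P ∪ Q| = 31 − 2 = 29.00.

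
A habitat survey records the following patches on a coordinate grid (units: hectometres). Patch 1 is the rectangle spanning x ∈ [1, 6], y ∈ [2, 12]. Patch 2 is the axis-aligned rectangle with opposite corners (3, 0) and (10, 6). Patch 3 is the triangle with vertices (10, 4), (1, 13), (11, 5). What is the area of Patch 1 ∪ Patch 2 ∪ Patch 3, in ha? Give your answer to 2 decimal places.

84.65

By inclusion–exclusion:
Individual areas: |Patch 1| = 50, |Patch 2| = 42, |Patch 3| = 9.
|Patch 1∩Patch 2|: x∈[3,6], y∈[2,6] → 3·4 = 12.
|Patch 1∩Patch 3| = 2.375.
|Patch 2∩Patch 3| = 1.975.
|Patch 1∩Patch 2∩Patch 3| = 0.
|Patch 1 ∪ Patch 2 ∪ Patch 3| = 101 − 16.35 + 0 = 84.65.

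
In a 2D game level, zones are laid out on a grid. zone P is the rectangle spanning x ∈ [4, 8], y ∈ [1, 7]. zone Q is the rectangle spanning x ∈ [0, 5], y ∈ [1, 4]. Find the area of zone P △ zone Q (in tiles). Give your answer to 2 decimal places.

|zone P∩zone Q|: x∈[4,5], y∈[1,4] → 1·3 = 3.
|zone P △ zone Q| = |zone P| + |zone Q| − 2·|zone P∩zone Q| = 24 + 15 − 6 = 33.00.

33.00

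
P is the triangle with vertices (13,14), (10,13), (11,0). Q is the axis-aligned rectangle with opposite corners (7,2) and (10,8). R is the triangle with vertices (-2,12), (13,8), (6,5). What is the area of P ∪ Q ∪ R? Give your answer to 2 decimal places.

By inclusion–exclusion:
Individual areas: |P| = 20, |Q| = 18, |R| = 36.5.
|P∩Q| = 0.
|P∩R| = 2.0881.
|Q∩R| = 5.7857.
|P∩Q∩R| = 0.
|P ∪ Q ∪ R| = 74.5 − 7.8738 + 0 = 66.63.

66.63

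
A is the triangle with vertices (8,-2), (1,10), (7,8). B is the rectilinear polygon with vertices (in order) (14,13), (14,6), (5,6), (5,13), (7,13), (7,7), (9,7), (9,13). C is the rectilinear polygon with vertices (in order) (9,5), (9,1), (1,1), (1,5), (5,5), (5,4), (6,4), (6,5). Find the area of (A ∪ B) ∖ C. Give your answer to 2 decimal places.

66.52

|A ∪ B| = 75.1833.
|(A ∪ B) ∩ C| = 8.6667.
|(A ∪ B) ∖ C| = 75.1833 − 8.6667 = 66.52.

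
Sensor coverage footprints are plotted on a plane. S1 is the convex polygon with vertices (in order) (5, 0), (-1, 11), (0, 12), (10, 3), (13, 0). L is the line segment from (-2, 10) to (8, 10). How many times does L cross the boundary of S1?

The segment meets the boundary at (-0.455,10), (2.222,10).

2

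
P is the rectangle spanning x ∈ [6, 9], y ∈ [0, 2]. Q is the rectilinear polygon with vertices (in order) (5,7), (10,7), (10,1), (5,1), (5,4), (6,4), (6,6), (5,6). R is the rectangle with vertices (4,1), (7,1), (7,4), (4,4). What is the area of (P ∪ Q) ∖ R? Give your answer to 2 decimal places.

|P ∪ Q| = 31.
|(P ∪ Q) ∩ R| = 6.
|(P ∪ Q) ∖ R| = 31 − 6 = 25.00.

25.00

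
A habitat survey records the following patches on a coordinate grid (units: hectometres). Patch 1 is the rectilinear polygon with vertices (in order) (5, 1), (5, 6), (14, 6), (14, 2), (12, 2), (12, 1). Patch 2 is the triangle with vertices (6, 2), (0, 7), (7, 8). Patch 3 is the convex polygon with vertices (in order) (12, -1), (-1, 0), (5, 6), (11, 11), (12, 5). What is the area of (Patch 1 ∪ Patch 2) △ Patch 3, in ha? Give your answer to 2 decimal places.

64.09

|Patch 1 ∪ Patch 2| = 58.5833.
|(Patch 1 ∪ Patch 2) ∩ Patch 3| = 38.9956.
|(Patch 1 ∪ Patch 2) △ Patch 3| = 58.5833 + 83.5 − 77.9912 = 64.09.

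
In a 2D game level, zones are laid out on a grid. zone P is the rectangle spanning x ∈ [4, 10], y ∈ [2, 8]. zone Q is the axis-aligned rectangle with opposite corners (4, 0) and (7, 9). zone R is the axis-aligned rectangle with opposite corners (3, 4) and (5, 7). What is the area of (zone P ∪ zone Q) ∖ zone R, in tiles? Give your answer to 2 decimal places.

42.00

|zone P ∪ zone Q| = 45.
|(zone P ∪ zone Q) ∩ zone R| = 3.
|(zone P ∪ zone Q) ∖ zone R| = 45 − 3 = 42.00.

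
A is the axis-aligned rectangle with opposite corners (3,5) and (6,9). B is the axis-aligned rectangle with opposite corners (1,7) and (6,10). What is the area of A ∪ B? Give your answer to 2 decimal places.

By inclusion–exclusion:
Individual areas: |A| = 12, |B| = 15.
|A∩B|: x∈[3,6], y∈[7,9] → 3·2 = 6.
|A ∪ B| = 27 − 6 = 21.00.

21.00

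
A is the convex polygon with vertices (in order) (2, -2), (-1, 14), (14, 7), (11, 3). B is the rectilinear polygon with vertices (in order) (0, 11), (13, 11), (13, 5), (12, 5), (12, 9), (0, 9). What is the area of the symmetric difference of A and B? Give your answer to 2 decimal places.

114.65

|A| = 120, |B| = 30, |A∩B| = 17.6762.
|A △ B| = |A| + |B| − 2·|A∩B| = 120 + 30 − 35.3524 = 114.65.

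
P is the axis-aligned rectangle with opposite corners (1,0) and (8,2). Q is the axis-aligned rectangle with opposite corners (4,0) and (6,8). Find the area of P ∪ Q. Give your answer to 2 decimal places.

26.00

By inclusion–exclusion:
Individual areas: |P| = 14, |Q| = 16.
|P∩Q|: x∈[4,6], y∈[0,2] → 2·2 = 4.
|P ∪ Q| = 30 − 4 = 26.00.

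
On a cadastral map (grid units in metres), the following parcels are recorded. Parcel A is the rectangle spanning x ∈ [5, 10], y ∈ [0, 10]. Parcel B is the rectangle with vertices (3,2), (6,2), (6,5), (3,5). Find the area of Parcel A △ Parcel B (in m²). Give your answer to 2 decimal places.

|Parcel A∩Parcel B|: x∈[5,6], y∈[2,5] → 1·3 = 3.
|Parcel A △ Parcel B| = |Parcel A| + |Parcel B| − 2·|Parcel A∩Parcel B| = 50 + 9 − 6 = 53.00.

53.00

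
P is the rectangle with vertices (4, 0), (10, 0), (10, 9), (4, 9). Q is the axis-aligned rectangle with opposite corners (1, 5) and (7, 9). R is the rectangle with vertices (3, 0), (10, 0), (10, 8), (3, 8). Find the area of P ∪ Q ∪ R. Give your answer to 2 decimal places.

By inclusion–exclusion:
Individual areas: |P| = 54, |Q| = 24, |R| = 56.
|P∩Q|: x∈[4,7], y∈[5,9] → 3·4 = 12.
|P∩R|: x∈[4,10], y∈[0,8] → 6·8 = 48.
|Q∩R|: x∈[3,7], y∈[5,8] → 4·3 = 12.
|P∩Q∩R| = 9.
|P ∪ Q ∪ R| = 134 − 72 + 9 = 71.00.

71.00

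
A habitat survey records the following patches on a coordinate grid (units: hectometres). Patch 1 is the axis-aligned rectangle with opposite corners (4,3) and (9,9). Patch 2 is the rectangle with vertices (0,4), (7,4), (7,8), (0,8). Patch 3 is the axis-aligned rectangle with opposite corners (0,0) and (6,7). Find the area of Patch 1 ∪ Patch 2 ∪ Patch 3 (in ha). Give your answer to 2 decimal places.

By inclusion–exclusion:
Individual areas: |Patch 1| = 30, |Patch 2| = 28, |Patch 3| = 42.
|Patch 1∩Patch 2|: x∈[4,7], y∈[4,8] → 3·4 = 12.
|Patch 1∩Patch 3|: x∈[4,6], y∈[3,7] → 2·4 = 8.
|Patch 2∩Patch 3|: x∈[0,6], y∈[4,7] → 6·3 = 18.
|Patch 1∩Patch 2∩Patch 3| = 6.
|Patch 1 ∪ Patch 2 ∪ Patch 3| = 100 − 38 + 6 = 68.00.

68.00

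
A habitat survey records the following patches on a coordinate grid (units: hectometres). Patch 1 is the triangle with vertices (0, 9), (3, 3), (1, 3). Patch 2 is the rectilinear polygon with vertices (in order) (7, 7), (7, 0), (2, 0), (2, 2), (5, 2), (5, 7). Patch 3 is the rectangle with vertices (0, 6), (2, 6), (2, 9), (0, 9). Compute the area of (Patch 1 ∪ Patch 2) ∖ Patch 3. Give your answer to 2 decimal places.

24.50

|Patch 1 ∪ Patch 2| = 26.
|(Patch 1 ∪ Patch 2) ∩ Patch 3| = 1.5.
|(Patch 1 ∪ Patch 2) ∖ Patch 3| = 26 − 1.5 = 24.50.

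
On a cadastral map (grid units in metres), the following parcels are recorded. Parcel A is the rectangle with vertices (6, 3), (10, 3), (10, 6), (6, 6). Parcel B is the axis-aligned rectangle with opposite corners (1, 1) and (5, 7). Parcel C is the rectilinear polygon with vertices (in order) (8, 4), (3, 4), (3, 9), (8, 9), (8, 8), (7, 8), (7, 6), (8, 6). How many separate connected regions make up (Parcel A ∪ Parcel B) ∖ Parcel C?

2

(Parcel A ∪ Parcel B) ∖ Parcel C splits into 2 disjoint pieces (area 8, area 18).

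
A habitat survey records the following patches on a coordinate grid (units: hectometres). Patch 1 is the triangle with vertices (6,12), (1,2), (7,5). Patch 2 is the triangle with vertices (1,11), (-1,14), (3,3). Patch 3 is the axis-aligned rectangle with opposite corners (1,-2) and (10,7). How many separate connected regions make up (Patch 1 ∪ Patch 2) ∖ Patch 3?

2

(Patch 1 ∪ Patch 2) ∖ Patch 3 splits into 2 disjoint pieces (area 8.0357, area 4.0909).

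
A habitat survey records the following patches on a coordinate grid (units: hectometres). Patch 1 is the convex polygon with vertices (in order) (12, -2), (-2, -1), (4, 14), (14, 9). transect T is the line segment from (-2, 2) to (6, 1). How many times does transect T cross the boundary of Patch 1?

1

The segment meets the boundary at (-0.857,1.857).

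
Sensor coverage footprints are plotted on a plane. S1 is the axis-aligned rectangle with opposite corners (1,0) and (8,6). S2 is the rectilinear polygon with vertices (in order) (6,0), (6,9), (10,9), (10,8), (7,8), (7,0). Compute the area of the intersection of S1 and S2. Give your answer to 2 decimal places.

The intersection is the polygon with vertices (7,6), (7,0), (6,0), (6,6).
By the shoelace formula its area is 6.00.

6.00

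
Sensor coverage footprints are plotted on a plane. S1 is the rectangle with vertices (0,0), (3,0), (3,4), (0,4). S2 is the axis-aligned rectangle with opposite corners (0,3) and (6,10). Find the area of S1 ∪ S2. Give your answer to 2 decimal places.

51.00

By inclusion–exclusion:
Individual areas: |S1| = 12, |S2| = 42.
|S1∩S2|: x∈[0,3], y∈[3,4] → 3·1 = 3.
|S1 ∪ S2| = 54 − 3 = 51.00.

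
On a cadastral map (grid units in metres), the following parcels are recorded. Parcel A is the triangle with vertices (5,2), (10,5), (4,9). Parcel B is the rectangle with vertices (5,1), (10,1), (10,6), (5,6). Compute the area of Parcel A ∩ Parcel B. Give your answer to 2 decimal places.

11.75

The intersection is the polygon with vertices (5,2), (5,6), (8.5,6), (10,5).
By the shoelace formula its area is 11.75.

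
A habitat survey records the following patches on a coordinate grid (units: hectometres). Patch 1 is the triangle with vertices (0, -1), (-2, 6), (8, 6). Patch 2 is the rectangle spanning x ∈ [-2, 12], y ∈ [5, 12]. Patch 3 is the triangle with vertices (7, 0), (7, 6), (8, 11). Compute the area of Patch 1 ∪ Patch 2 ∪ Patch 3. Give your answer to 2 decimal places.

By inclusion–exclusion:
Individual areas: |Patch 1| = 35, |Patch 2| = 98, |Patch 3| = 3.
|Patch 1∩Patch 2| = 9.2857.
|Patch 1∩Patch 3| = 0.3393.
|Patch 2∩Patch 3| = 1.8636.
|Patch 1∩Patch 2∩Patch 3| = 0.3393.
|Patch 1 ∪ Patch 2 ∪ Patch 3| = 136 − 11.4886 + 0.3393 = 124.85.

124.85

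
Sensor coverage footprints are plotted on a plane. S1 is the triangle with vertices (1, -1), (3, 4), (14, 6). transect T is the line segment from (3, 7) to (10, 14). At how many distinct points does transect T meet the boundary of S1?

0

The segment lies entirely outside S1 and never meets its boundary.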